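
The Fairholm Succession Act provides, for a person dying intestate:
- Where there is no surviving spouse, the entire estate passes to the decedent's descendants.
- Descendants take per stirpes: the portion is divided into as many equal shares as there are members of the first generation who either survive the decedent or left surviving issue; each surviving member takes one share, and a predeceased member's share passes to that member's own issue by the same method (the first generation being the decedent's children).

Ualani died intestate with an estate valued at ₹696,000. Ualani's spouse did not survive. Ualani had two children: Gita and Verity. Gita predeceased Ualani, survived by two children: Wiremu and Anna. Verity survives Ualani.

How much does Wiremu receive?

Wiremu receives ₹174,000.

The entire ₹696,000 passes to the descendants.
That amount (₹696,000) is divided into 2 shares of ₹348,000: Verity takes ₹348,000; Gita's ₹348,000 share passes to Gita's issue.
Gita's share (₹348,000) is divided into 2 shares of ₹174,000: Wiremu and Anna each take ₹174,000.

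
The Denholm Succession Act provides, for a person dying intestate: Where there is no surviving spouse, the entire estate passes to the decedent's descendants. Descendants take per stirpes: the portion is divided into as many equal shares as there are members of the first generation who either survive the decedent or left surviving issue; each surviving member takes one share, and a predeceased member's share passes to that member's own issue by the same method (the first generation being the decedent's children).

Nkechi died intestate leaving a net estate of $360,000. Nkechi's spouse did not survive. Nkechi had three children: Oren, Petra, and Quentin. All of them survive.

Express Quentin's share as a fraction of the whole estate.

Quentin receives 1/3 of the estate.

The entire $360,000 passes to the descendants.
That amount ($360,000) is divided into 3 shares of $120,000: Oren, Petra, and Quentin each take $120,000.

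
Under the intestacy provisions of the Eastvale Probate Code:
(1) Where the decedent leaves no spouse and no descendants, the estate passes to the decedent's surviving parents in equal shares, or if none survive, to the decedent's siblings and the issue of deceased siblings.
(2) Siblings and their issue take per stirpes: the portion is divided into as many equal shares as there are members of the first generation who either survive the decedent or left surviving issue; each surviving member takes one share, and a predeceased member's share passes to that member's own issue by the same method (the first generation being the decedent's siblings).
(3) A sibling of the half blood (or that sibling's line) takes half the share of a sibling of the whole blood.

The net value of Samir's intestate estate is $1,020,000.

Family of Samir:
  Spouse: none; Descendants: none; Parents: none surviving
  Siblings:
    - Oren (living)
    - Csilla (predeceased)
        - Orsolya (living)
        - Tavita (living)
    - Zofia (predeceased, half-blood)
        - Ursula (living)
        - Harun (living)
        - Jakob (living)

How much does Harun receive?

Harun receives $68,000.

The entire $1,020,000 passes to the siblings and their issue.
Counting each half-blood sibling's line as half a unit, there are 5/2 units in $1,020,000, so one unit is $408,000. Whole-blood lines (Oren and Csilla) take $408,000 each; half-blood lines (Zofia) take $204,000 each.
Csilla's share ($408,000) is divided into 2 shares of $204,000: Orsolya and Tavita each take $204,000.
Zofia's share ($204,000) is divided into 3 shares of $68,000: Ursula, Harun, and Jakob each take $68,000.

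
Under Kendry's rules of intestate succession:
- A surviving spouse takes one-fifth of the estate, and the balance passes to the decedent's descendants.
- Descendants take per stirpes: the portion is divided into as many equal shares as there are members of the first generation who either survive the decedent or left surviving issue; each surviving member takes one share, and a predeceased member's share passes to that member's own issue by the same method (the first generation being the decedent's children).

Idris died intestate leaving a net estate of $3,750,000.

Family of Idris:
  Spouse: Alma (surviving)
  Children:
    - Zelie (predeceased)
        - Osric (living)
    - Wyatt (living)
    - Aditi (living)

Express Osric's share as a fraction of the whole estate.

Alma takes one-fifth of $3,750,000 = $750,000. The remaining $3,000,000 passes to the descendants.
The descendants' portion ($3,000,000) is divided into 3 shares of $1,000,000: Wyatt and Aditi each take $1,000,000; Zelie's $1,000,000 share passes to Zelie's issue.
Zelie's share ($1,000,000) passes entirely to Osric.

Osric receives 4/15 of the estate.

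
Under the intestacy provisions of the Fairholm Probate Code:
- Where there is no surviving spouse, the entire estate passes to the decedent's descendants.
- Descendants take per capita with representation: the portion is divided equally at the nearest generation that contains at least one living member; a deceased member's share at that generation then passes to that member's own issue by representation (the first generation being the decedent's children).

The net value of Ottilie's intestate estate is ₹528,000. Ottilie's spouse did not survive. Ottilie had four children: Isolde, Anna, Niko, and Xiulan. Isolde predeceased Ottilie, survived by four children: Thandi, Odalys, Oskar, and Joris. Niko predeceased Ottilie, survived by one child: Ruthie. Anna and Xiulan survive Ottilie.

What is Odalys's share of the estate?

Odalys receives ₹33,000.

The entire ₹528,000 passes to the descendants.
That amount (₹528,000) is divided into 4 shares of ₹132,000: Anna and Xiulan each take ₹132,000; Isolde's ₹132,000 share passes to Isolde's issue; Niko's ₹132,000 share passes to Niko's issue.
Isolde's share (₹132,000) is divided into 4 shares of ₹33,000: Thandi, Odalys, Oskar, and Joris each take ₹33,000.
Niko's share (₹132,000) passes entirely to Ruthie.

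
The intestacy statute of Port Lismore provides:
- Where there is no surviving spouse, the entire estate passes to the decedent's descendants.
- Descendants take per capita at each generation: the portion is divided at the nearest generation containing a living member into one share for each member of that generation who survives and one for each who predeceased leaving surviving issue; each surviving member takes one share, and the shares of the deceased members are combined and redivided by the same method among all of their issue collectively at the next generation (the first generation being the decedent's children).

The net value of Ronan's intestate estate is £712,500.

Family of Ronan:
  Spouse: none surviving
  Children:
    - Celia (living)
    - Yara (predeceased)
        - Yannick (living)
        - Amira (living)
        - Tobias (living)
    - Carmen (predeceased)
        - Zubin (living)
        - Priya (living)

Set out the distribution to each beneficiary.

The entire £712,500 passes to the descendants.
That amount (£712,500) is divided at the children's generation into 3 shares of £237,500. Celia takes £237,500. The 2 shares of the deceased (Yara and Carmen) are combined into a pool of £475,000.
That pool (£475,000) is divided at the grandchildren's generation equally among Yannick, Amira, Tobias, Zubin, and Priya: £95,000 each.

Celia: £237,500; Yannick: £95,000; Amira: £95,000; Tobias: £95,000; Zubin: £95,000; Priya: £95,000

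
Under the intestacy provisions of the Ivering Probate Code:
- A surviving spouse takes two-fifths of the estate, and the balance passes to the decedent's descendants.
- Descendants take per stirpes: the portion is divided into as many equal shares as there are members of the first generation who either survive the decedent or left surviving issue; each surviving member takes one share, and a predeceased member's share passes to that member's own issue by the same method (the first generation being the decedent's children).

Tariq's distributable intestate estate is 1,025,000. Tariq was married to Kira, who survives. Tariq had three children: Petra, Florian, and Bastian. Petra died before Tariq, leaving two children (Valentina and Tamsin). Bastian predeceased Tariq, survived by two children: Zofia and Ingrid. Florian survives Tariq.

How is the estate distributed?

Kira takes two-fifths of 1,025,000 = 410,000. The remaining 615,000 passes to the descendants.
The descendants' portion (615,000) is divided into 3 shares of 205,000: Florian takes 205,000; Petra's 205,000 share passes to Petra's issue; Bastian's 205,000 share passes to Bastian's issue.
Petra's share (205,000) is divided into 2 shares of 102,500: Valentina and Tamsin each take 102,500.
Bastian's share (205,000) is divided into 2 shares of 102,500: Zofia and Ingrid each take 102,500.

Kira: 410,000; Valentina: 102,500; Tamsin: 102,500; Florian: 205,000; Zofia: 102,500; Ingrid: 102,500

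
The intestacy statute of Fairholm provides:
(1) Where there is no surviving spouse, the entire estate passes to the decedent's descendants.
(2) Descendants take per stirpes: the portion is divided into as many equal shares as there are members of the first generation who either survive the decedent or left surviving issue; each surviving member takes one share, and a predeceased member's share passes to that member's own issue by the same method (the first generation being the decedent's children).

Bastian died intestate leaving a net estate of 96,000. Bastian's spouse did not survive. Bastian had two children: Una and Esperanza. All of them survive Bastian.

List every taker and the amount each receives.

The entire 96,000 passes to the descendants.
That amount (96,000) is divided into 2 shares of 48,000: Una and Esperanza each take 48,000.

Una: 48,000; Esperanza: 48,000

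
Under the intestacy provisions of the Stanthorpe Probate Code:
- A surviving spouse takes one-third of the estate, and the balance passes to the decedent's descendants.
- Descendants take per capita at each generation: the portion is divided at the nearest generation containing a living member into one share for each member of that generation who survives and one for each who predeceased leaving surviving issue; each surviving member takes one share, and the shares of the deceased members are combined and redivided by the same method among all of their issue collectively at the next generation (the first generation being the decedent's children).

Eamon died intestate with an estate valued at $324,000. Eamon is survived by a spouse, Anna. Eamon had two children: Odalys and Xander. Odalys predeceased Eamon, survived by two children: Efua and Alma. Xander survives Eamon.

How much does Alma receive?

Anna takes one-third of $324,000 = $108,000. The remaining $216,000 passes to the descendants.
The descendants' portion ($216,000) is divided at the children's generation into 2 shares of $108,000. Xander takes $108,000. The remaining share for the deceased Odalys ($108,000) is carried to the next generation.
That pool ($108,000) is divided at the grandchildren's generation equally among Efua and Alma: $54,000 each.

Alma receives $54,000.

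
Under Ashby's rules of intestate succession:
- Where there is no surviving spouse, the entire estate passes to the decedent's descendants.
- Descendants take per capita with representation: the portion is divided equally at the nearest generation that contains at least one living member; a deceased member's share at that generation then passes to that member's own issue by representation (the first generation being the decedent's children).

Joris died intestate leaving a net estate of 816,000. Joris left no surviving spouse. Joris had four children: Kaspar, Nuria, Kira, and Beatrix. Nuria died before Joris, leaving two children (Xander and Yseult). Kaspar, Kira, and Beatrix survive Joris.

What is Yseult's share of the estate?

Yseult receives 102,000.

The entire 816,000 passes to the descendants.
That amount (816,000) is divided into 4 shares of 204,000: Kaspar, Kira, and Beatrix each take 204,000; Nuria's 204,000 share passes to Nuria's issue.
Nuria's share (204,000) is divided into 2 shares of 102,000: Xander and Yseult each take 102,000.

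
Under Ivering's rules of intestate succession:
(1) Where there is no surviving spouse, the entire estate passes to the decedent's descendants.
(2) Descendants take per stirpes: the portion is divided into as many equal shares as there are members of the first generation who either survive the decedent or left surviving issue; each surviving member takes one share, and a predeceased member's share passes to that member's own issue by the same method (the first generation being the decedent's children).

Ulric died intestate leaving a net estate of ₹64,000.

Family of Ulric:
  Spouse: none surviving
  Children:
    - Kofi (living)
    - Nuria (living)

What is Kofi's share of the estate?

Kofi receives ₹32,000.

The entire ₹64,000 passes to the descendants.
That amount (₹64,000) is divided into 2 shares of ₹32,000: Kofi and Nuria each take ₹32,000.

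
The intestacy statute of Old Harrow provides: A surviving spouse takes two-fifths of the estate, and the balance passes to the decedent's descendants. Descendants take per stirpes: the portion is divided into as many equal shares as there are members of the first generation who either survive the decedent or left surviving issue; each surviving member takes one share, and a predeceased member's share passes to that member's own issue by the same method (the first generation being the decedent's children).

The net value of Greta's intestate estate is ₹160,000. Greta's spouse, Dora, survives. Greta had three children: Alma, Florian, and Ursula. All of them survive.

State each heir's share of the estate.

Dora takes two-fifths of ₹160,000 = ₹64,000. The remaining ₹96,000 passes to the descendants.
The descendants' portion (₹96,000) is divided into 3 shares of ₹32,000: Alma, Florian, and Ursula each take ₹32,000.

Dora: ₹64,000; Alma: ₹32,000; Florian: ₹32,000; Ursula: ₹32,000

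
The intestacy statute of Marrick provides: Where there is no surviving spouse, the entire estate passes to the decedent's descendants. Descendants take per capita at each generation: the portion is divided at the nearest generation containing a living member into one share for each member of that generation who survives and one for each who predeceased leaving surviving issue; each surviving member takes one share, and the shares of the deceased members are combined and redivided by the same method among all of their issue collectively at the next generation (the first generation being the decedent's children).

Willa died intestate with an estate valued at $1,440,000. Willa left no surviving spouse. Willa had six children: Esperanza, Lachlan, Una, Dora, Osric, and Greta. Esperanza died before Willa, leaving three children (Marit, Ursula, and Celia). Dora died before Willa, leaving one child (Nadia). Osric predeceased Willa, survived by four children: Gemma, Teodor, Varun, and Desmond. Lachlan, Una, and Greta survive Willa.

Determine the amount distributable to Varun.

Varun receives $90,000.

The entire $1,440,000 passes to the descendants.
That amount ($1,440,000) is divided at the children's generation into 6 shares of $240,000. Lachlan, Una, and Greta each take $240,000. The 3 shares of the deceased (Esperanza, Dora, and Osric) are combined into a pool of $720,000.
That pool ($720,000) is divided at the grandchildren's generation equally among Marit, Ursula, Celia, Nadia, Gemma, Teodor, Varun, and Desmond: $90,000 each.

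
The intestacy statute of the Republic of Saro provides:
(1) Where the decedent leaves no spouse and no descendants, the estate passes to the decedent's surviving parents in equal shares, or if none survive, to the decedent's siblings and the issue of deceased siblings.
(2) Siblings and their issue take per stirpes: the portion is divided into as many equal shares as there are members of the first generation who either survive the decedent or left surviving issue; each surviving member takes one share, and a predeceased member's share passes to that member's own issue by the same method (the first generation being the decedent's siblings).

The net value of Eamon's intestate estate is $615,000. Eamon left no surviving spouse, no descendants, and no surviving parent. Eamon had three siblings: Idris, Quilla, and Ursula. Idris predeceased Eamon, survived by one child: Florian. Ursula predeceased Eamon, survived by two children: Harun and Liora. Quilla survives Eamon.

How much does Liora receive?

The entire $615,000 passes to the siblings and their issue.
That amount ($615,000) is divided into 3 shares of $205,000: Quilla takes $205,000; Idris's $205,000 share passes to Idris's issue; Ursula's $205,000 share passes to Ursula's issue.
Idris's share ($205,000) passes entirely to Florian.
Ursula's share ($205,000) is divided into 2 shares of $102,500: Harun and Liora each take $102,500.

Liora receives $102,500.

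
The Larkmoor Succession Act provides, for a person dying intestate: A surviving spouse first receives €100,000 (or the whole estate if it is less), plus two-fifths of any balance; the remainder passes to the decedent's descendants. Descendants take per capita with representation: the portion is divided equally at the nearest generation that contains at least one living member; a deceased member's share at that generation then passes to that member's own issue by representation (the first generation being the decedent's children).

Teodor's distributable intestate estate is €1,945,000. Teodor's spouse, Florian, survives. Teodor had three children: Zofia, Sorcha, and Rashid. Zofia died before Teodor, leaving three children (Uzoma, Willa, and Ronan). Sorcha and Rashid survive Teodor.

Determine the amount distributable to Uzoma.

Uzoma receives €123,000.

Florian first takes €100,000, leaving a balance of €1,845,000. Florian then takes two-fifths of the balance (€738,000), for a total of €838,000. The remaining €1,107,000 passes to the descendants.
The descendants' portion (€1,107,000) is divided into 3 shares of €369,000: Sorcha and Rashid each take €369,000; Zofia's €369,000 share passes to Zofia's issue.
Zofia's share (€369,000) is divided into 3 shares of €123,000: Uzoma, Willa, and Ronan each take €123,000.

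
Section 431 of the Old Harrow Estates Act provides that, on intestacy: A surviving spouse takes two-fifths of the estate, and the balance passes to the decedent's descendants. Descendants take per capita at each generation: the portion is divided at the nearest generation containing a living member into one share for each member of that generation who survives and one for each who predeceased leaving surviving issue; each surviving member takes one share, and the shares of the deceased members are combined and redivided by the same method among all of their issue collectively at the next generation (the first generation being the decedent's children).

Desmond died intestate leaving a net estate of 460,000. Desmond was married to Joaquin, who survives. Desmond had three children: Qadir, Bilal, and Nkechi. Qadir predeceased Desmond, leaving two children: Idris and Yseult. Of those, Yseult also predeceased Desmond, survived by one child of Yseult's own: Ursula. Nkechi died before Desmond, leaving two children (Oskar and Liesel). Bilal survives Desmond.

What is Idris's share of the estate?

Joaquin takes two-fifths of 460,000 = 184,000. The remaining 276,000 passes to the descendants.
The descendants' portion (276,000) is divided at the children's generation into 3 shares of 92,000. Bilal takes 92,000. The 2 shares of the deceased (Qadir and Nkechi) are combined into a pool of 184,000.
That pool (184,000) is divided at the grandchildren's generation into 4 shares of 46,000. Idris, Oskar, and Liesel each take 46,000. The remaining share for the deceased Yseult (46,000) is carried to the next generation.
That pool (46,000) passes entirely to Ursula, the sole taker at the great-grandchildren's generation.

Idris receives 46,000.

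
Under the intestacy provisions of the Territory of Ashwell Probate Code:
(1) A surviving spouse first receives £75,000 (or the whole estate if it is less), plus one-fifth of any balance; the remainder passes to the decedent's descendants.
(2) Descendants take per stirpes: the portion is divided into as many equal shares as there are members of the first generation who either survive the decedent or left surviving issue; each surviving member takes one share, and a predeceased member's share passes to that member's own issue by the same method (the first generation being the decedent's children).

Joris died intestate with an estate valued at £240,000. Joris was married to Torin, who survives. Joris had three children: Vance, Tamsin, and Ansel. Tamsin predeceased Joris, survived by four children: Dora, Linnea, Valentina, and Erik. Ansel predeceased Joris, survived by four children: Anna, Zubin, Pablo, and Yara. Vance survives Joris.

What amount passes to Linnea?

Torin first takes £75,000, leaving a balance of £165,000. Torin then takes one-fifth of the balance (£33,000), for a total of £108,000. The remaining £132,000 passes to the descendants.
The descendants' portion (£132,000) is divided into 3 shares of £44,000: Vance takes £44,000; Tamsin's £44,000 share passes to Tamsin's issue; Ansel's £44,000 share passes to Ansel's issue.
Tamsin's share (£44,000) is divided into 4 shares of £11,000: Dora, Linnea, Valentina, and Erik each take £11,000.
Ansel's share (£44,000) is divided into 4 shares of £11,000: Anna, Zubin, Pablo, and Yara each take £11,000.

Linnea receives £11,000.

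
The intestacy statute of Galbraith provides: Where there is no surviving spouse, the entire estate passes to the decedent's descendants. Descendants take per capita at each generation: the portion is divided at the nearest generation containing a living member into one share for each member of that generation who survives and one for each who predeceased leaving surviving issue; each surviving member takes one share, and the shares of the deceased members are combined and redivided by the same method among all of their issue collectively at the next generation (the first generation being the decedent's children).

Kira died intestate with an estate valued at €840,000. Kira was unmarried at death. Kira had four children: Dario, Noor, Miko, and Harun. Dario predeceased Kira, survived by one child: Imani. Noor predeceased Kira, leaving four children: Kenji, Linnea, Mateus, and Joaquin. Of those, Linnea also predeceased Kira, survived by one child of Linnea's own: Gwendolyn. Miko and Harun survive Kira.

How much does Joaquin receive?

Joaquin receives €84,000.

The entire €840,000 passes to the descendants.
That amount (€840,000) is divided at the children's generation into 4 shares of €210,000. Miko and Harun each take €210,000. The 2 shares of the deceased (Dario and Noor) are combined into a pool of €420,000.
That pool (€420,000) is divided at the grandchildren's generation into 5 shares of €84,000. Imani, Kenji, Mateus, and Joaquin each take €84,000. The remaining share for the deceased Linnea (€84,000) is carried to the next generation.
That pool (€84,000) passes entirely to Gwendolyn, the sole taker at the great-grandchildren's generation.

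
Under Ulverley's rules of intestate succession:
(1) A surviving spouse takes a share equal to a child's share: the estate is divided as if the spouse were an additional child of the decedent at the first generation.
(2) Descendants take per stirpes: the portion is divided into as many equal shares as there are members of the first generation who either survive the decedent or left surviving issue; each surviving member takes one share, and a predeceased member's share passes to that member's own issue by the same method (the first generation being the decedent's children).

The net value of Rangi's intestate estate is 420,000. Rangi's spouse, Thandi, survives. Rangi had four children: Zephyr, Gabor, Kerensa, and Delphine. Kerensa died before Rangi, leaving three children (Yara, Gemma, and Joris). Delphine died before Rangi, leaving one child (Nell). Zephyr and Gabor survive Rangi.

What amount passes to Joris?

The spouse counts as an additional share at the children's level, so there are 5 primary shares of 84,000. Thandi takes one such share (84,000).
The children's combined portion (336,000) is divided into 4 shares of 84,000: Zephyr and Gabor each take 84,000; Kerensa's 84,000 share passes to Kerensa's issue; Delphine's 84,000 share passes to Delphine's issue.
Kerensa's share (84,000) is divided into 3 shares of 28,000: Yara, Gemma, and Joris each take 28,000.
Delphine's share (84,000) passes entirely to Nell.

Joris receives 28,000.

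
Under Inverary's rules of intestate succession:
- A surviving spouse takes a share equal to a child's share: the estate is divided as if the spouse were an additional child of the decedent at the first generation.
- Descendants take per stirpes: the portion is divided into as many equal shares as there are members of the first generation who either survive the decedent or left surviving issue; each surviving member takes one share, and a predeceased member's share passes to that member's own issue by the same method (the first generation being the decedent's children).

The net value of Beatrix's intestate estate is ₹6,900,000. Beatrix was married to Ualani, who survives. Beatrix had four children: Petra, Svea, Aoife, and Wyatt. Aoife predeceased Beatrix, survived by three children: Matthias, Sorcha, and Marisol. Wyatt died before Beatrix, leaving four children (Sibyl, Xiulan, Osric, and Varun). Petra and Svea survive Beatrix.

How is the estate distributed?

Ualani: ₹1,380,000; Petra: ₹1,380,000; Svea: ₹1,380,000; Matthias: ₹460,000; Sorcha: ₹460,000; Marisol: ₹460,000; Sibyl: ₹345,000; Xiulan: ₹345,000; Osric: ₹345,000; Varun: ₹345,000

The spouse counts as an additional share at the children's level, so there are 5 primary shares of ₹1,380,000. Ualani takes one such share (₹1,380,000).
The children's combined portion (₹5,520,000) is divided into 4 shares of ₹1,380,000: Petra and Svea each take ₹1,380,000; Aoife's ₹1,380,000 share passes to Aoife's issue; Wyatt's ₹1,380,000 share passes to Wyatt's issue.
Aoife's share (₹1,380,000) is divided into 3 shares of ₹460,000: Matthias, Sorcha, and Marisol each take ₹460,000.
Wyatt's share (₹1,380,000) is divided into 4 shares of ₹345,000: Sibyl, Xiulan, Osric, and Varun each take ₹345,000.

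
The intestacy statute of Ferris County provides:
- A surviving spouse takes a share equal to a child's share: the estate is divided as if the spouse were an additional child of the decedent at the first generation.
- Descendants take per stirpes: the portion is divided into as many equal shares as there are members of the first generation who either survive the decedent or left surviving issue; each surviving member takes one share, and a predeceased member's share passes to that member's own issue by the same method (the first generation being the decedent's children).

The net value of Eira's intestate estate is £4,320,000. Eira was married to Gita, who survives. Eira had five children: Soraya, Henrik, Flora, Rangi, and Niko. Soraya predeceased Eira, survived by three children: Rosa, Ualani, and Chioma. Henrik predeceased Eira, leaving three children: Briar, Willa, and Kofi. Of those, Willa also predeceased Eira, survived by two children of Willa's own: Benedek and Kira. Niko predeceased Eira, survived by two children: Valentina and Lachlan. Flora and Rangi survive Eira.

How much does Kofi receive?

Kofi receives £240,000.

The spouse counts as an additional share at the children's level, so there are 6 primary shares of £720,000. Gita takes one such share (£720,000).
The children's combined portion (£3,600,000) is divided into 5 shares of £720,000: Flora and Rangi each take £720,000; Soraya's £720,000 share passes to Soraya's issue; Henrik's £720,000 share passes to Henrik's issue; Niko's £720,000 share passes to Niko's issue.
Soraya's share (£720,000) is divided into 3 shares of £240,000: Rosa, Ualani, and Chioma each take £240,000.
Henrik's share (£720,000) is divided into 3 shares of £240,000: Briar and Kofi each take £240,000; Willa's £240,000 share passes to Willa's issue.
Willa's share (£240,000) is divided into 2 shares of £120,000: Benedek and Kira each take £120,000.
Niko's share (£720,000) is divided into 2 shares of £360,000: Valentina and Lachlan each take £360,000.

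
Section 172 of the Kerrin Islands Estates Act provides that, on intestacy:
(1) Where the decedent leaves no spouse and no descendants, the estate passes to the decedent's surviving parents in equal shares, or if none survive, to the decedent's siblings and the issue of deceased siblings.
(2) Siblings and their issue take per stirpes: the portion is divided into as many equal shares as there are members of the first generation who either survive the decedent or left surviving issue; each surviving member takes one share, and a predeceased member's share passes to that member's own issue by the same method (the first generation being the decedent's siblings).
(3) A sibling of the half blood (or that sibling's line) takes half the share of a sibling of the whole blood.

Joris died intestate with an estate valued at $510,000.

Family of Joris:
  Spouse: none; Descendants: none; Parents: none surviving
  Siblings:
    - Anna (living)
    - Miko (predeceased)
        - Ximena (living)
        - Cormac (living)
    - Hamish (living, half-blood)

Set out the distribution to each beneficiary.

The entire $510,000 passes to the siblings and their issue.
Counting each half-blood sibling's line as half a unit, there are 5/2 units in $510,000, so one unit is $204,000. Whole-blood lines (Anna and Miko) take $204,000 each; half-blood lines (Hamish) take $102,000 each.
Miko's share ($204,000) is divided into 2 shares of $102,000: Ximena and Cormac each take $102,000.

Anna: $204,000; Ximena: $102,000; Cormac: $102,000; Hamish: $102,000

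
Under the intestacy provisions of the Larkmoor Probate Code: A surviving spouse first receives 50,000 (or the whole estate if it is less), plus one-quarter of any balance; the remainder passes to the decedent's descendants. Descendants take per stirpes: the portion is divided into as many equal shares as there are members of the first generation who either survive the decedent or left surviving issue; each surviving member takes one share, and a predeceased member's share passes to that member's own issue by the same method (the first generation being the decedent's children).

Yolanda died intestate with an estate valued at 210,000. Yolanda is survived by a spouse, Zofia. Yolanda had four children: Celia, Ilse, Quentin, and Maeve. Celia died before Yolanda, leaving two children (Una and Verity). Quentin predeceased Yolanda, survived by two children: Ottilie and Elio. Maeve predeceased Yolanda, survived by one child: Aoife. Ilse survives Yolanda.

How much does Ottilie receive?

Zofia first takes 50,000, leaving a balance of 160,000. Zofia then takes one-quarter of the balance (40,000), for a total of 90,000. The remaining 120,000 passes to the descendants.
The descendants' portion (120,000) is divided into 4 shares of 30,000: Ilse takes 30,000; Celia's 30,000 share passes to Celia's issue; Quentin's 30,000 share passes to Quentin's issue; Maeve's 30,000 share passes to Maeve's issue.
Celia's share (30,000) is divided into 2 shares of 15,000: Una and Verity each take 15,000.
Quentin's share (30,000) is divided into 2 shares of 15,000: Ottilie and Elio each take 15,000.
Maeve's share (30,000) passes entirely to Aoife.

Ottilie receives 15,000.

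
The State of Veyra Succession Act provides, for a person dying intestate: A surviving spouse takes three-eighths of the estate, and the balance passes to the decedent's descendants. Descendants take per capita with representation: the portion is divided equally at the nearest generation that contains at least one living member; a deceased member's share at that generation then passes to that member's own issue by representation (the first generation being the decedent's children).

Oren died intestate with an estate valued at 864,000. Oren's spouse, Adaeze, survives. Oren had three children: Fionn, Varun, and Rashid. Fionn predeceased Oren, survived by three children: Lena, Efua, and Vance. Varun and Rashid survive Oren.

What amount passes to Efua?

Adaeze takes three-eighths of 864,000 = 324,000. The remaining 540,000 passes to the descendants.
The descendants' portion (540,000) is divided into 3 shares of 180,000: Varun and Rashid each take 180,000; Fionn's 180,000 share passes to Fionn's issue.
Fionn's share (180,000) is divided into 3 shares of 60,000: Lena, Efua, and Vance each take 60,000.

Efua receives 60,000.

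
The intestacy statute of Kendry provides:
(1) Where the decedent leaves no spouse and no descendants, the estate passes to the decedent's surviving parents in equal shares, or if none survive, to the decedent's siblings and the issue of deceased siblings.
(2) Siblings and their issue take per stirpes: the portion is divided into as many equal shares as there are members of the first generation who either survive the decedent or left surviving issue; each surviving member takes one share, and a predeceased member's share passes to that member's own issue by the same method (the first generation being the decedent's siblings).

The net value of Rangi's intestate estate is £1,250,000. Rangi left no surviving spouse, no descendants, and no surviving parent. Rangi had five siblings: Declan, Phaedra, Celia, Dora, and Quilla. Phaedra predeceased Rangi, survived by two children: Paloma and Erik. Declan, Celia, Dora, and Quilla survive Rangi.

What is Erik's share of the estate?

The entire £1,250,000 passes to the siblings and their issue.
That amount (£1,250,000) is divided into 5 shares of £250,000: Declan, Celia, Dora, and Quilla each take £250,000; Phaedra's £250,000 share passes to Phaedra's issue.
Phaedra's share (£250,000) is divided into 2 shares of £125,000: Paloma and Erik each take £125,000.

Erik receives £125,000.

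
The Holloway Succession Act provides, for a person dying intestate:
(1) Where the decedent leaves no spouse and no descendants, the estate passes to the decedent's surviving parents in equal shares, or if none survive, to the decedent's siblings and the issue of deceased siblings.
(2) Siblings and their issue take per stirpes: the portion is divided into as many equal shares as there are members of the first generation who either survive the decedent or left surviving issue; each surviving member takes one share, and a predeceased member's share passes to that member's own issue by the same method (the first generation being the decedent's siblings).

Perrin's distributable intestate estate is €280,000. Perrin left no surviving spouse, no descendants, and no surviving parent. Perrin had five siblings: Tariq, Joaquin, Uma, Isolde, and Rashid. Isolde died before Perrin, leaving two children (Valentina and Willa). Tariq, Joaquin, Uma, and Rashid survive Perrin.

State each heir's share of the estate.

The entire €280,000 passes to the siblings and their issue.
That amount (€280,000) is divided into 5 shares of €56,000: Tariq, Joaquin, Uma, and Rashid each take €56,000; Isolde's €56,000 share passes to Isolde's issue.
Isolde's share (€56,000) is divided into 2 shares of €28,000: Valentina and Willa each take €28,000.

Tariq: €56,000; Joaquin: €56,000; Uma: €56,000; Valentina: €28,000; Willa: €28,000; Rashid: €56,000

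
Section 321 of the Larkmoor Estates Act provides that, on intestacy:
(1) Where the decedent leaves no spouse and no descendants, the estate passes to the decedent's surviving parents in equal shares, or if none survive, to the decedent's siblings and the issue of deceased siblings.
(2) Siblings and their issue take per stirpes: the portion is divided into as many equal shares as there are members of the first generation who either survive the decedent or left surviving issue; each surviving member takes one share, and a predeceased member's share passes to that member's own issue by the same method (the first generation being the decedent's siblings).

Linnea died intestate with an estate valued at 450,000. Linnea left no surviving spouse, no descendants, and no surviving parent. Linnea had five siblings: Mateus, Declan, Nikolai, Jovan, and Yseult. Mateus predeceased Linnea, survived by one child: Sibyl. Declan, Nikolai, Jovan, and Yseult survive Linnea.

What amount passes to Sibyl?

Sibyl receives 90,000.

The entire 450,000 passes to the siblings and their issue.
That amount (450,000) is divided into 5 shares of 90,000: Declan, Nikolai, Jovan, and Yseult each take 90,000; Mateus's 90,000 share passes to Mateus's issue.
Mateus's share (90,000) passes entirely to Sibyl.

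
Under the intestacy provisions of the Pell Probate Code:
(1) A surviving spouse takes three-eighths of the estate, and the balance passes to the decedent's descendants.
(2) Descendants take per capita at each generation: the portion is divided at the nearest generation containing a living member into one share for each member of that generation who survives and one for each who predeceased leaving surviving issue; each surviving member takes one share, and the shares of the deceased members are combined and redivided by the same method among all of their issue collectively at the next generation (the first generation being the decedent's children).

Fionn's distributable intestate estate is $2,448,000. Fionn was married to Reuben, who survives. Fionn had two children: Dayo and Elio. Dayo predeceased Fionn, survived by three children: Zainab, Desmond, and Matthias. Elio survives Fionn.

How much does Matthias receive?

Reuben takes three-eighths of $2,448,000 = $918,000. The remaining $1,530,000 passes to the descendants.
The descendants' portion ($1,530,000) is divided at the children's generation into 2 shares of $765,000. Elio takes $765,000. The remaining share for the deceased Dayo ($765,000) is carried to the next generation.
That pool ($765,000) is divided at the grandchildren's generation equally among Zainab, Desmond, and Matthias: $255,000 each.

Matthias receives $255,000.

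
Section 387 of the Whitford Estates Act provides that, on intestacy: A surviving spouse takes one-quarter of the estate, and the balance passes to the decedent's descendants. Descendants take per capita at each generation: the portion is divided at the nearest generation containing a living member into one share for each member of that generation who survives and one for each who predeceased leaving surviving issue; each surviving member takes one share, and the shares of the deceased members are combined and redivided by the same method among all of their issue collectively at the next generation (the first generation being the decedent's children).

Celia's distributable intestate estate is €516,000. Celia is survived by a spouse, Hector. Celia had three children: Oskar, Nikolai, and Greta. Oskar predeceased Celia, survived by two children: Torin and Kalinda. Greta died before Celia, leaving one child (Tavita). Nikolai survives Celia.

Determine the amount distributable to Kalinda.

Hector takes one-quarter of €516,000 = €129,000. The remaining €387,000 passes to the descendants.
The descendants' portion (€387,000) is divided at the children's generation into 3 shares of €129,000. Nikolai takes €129,000. The 2 shares of the deceased (Oskar and Greta) are combined into a pool of €258,000.
That pool (€258,000) is divided at the grandchildren's generation equally among Torin, Kalinda, and Tavita: €86,000 each.

Kalinda receives €86,000.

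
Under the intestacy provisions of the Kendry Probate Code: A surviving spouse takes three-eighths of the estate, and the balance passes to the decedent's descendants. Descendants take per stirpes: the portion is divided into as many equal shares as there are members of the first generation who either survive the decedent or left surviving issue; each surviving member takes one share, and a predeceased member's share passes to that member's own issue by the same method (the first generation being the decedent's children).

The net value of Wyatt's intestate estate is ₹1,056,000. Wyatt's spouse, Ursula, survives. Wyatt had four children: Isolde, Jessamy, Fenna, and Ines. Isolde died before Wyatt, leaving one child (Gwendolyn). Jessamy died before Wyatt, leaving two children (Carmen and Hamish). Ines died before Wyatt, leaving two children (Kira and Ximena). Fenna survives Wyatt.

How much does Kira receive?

Kira receives ₹82,500.

Ursula takes three-eighths of ₹1,056,000 = ₹396,000. The remaining ₹660,000 passes to the descendants.
The descendants' portion (₹660,000) is divided into 4 shares of ₹165,000: Fenna takes ₹165,000; Isolde's ₹165,000 share passes to Isolde's issue; Jessamy's ₹165,000 share passes to Jessamy's issue; Ines's ₹165,000 share passes to Ines's issue.
Isolde's share (₹165,000) passes entirely to Gwendolyn.
Jessamy's share (₹165,000) is divided into 2 shares of ₹82,500: Carmen and Hamish each take ₹82,500.
Ines's share (₹165,000) is divided into 2 shares of ₹82,500: Kira and Ximena each take ₹82,500.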